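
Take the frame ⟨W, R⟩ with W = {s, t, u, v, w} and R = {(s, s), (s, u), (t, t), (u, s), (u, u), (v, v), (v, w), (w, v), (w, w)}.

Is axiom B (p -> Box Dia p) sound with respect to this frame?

Yes

Axiom B corresponds to the accessibility relation being symmetric.
Symmetric: yes — every pair in R has its reverse in R.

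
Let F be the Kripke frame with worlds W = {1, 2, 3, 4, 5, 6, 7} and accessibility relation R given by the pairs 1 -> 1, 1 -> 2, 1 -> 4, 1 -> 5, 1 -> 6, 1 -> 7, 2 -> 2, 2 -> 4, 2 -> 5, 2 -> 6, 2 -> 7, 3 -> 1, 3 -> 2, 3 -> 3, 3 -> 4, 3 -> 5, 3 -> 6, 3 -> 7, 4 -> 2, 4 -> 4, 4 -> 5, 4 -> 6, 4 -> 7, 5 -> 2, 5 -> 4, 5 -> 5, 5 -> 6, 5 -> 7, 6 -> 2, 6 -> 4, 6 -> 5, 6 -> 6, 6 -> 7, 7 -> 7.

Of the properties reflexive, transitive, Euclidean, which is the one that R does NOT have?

Reflexive: yes — every world is R-related to itself.
Transitive: yes — every two-step R-path is closed by a direct edge.
Euclidean: no — 1 R 7 and 1 R 2, but not 7 R 2.
Only Euclidean fails.

Euclidean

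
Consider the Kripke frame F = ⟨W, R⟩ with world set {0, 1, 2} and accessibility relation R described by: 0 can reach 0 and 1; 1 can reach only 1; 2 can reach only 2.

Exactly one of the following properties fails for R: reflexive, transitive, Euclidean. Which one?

Euclidean

Reflexive: yes — every world is R-related to itself.
Transitive: yes — every two-step R-path is closed by a direct edge.
Euclidean: no — 0 R 1 and 0 R 0, but not 1 R 0.
Only Euclidean fails.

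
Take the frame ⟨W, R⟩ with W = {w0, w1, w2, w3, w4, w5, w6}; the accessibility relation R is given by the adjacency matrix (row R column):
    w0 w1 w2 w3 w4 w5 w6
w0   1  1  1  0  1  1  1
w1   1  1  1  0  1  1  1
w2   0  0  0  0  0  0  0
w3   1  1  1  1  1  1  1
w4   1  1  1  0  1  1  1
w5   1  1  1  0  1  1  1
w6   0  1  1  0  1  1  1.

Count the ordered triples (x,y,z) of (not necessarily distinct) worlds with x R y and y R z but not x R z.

Enumerating: (w6,w1,w0), (w6,w4,w0), (w6,w5,w0).

3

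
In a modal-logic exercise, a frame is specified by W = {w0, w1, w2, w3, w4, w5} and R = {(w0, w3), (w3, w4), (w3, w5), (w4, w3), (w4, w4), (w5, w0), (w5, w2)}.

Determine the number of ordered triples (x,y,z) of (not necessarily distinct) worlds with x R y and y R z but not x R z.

Enumerating: (w0,w3,w4), (w0,w3,w5), (w3,w4,w3), (w3,w5,w0), (w3,w5,w2), (w4,w3,w5), (w5,w0,w3).

7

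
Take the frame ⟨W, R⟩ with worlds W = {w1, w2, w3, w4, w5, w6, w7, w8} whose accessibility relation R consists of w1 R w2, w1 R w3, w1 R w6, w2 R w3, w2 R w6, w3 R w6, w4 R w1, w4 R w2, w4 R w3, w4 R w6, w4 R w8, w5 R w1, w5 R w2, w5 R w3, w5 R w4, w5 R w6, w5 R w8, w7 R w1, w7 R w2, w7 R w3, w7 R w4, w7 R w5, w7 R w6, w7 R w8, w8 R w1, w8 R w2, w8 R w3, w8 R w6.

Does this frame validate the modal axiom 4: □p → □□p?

Yes

Axiom 4 corresponds to the accessibility relation being transitive.
Transitive: yes — every two-step R-path is closed by a direct edge.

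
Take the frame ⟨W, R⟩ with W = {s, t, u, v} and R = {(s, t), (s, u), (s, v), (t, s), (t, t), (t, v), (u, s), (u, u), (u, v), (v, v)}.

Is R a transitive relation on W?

Transitive: no — t R s and s R u, but not t R u.

No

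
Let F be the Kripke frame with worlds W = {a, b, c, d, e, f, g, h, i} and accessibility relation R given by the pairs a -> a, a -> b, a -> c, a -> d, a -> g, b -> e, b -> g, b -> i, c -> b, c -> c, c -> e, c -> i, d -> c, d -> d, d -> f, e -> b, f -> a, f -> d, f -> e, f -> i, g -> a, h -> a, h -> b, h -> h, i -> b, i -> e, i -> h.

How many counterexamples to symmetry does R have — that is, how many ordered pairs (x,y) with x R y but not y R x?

Enumerating: (a,b), (a,c), (a,d), (b,g), (c,b), (c,e), (c,i), (d,c), (f,a), (f,e), (f,i), (h,a), (h,b), (i,e), (i,h).

15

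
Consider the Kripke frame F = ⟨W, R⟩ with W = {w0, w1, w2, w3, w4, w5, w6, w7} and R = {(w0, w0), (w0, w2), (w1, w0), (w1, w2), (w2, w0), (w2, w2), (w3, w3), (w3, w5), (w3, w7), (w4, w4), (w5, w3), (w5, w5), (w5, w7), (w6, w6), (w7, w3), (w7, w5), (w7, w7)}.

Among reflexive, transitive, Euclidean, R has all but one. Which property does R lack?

Reflexive: no — w1 is not related to itself.
Transitive: yes — every two-step R-path is closed by a direct edge.
Euclidean: yes — any two successors of a common world are R-related.
Only reflexive fails.

reflexive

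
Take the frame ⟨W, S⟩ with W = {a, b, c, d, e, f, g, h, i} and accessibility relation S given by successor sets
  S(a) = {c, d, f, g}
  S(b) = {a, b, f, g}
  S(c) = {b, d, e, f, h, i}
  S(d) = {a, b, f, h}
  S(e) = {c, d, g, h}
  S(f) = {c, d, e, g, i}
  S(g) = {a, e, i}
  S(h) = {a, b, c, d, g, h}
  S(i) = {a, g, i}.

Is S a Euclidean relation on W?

Euclidean: no — a S c and a S g, but not c S g.

No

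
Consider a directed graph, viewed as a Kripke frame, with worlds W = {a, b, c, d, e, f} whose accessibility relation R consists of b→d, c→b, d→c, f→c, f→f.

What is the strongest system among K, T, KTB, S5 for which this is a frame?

K

Reflexive (axiom T): no — a is not related to itself.
Symmetric (axiom B): no — b R d but not d R b.
Euclidean (axiom 5): no — b R d and b R d, but not d R d.
So F validates K; T would additionally require R to be reflexive. The strongest is K.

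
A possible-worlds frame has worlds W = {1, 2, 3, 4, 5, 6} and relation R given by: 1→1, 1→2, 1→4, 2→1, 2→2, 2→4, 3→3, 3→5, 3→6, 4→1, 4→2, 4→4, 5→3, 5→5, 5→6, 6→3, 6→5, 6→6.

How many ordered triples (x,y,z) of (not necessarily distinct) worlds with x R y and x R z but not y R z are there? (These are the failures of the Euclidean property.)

0

R is Euclidean; there are no such tuples.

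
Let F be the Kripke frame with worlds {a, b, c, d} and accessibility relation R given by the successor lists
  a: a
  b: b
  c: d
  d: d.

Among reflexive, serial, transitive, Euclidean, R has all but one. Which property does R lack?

Reflexive: no — c is not related to itself.
Serial: yes — every world has a successor (e.g. a R a).
Transitive: yes — every two-step R-path is closed by a direct edge.
Euclidean: yes — any two successors of a common world are R-related.
Only reflexive fails.

reflexive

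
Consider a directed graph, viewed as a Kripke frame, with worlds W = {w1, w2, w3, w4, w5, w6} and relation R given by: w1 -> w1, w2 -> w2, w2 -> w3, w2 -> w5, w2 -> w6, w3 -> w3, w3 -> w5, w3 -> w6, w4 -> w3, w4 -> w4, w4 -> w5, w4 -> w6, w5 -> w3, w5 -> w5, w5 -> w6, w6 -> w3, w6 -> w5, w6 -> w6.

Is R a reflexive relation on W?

Reflexive: yes — every world is R-related to itself.

Yes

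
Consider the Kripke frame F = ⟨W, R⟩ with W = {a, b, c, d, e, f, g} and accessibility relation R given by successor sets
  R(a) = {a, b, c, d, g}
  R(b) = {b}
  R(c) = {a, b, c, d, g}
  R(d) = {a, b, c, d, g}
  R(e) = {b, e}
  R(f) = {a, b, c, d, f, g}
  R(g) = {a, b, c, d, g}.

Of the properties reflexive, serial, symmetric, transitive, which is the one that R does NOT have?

Reflexive: yes — every world is R-related to itself.
Serial: yes — every world has a successor (e.g. a R a).
Symmetric: no — a R b but not b R a.
Transitive: yes — every two-step R-path is closed by a direct edge.
Only symmetric fails.

symmetric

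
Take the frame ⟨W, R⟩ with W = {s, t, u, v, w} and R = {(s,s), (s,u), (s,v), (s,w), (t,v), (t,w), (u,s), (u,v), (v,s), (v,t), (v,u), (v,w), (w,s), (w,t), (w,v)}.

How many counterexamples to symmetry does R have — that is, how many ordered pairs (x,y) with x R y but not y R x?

R is symmetric; there are no such tuples.

0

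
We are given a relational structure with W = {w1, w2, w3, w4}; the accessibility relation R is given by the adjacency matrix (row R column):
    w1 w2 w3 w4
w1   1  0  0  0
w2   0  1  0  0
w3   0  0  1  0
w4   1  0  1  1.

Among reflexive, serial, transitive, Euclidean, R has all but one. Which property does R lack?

Euclidean

Reflexive: yes — every world is R-related to itself.
Serial: yes — every world has a successor (e.g. w1 R w1).
Transitive: yes — every two-step R-path is closed by a direct edge.
Euclidean: no — w4 R w1 and w4 R w3, but not w1 R w3.
Only Euclidean fails.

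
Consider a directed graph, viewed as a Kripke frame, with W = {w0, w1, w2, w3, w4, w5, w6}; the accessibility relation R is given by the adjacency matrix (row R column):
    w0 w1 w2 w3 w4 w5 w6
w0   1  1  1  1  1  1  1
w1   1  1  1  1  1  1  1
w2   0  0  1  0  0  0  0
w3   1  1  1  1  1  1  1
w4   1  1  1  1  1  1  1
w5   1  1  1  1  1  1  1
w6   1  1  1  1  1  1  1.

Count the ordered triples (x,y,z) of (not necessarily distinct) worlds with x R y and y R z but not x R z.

R is transitive; there are no such tuples.

0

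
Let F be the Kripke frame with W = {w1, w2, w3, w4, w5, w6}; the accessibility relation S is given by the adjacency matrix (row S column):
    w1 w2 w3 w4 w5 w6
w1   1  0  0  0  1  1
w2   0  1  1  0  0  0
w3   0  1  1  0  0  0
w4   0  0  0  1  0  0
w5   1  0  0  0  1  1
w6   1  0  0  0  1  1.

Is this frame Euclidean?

Euclidean: yes — any two successors of a common world are S-related.

Yes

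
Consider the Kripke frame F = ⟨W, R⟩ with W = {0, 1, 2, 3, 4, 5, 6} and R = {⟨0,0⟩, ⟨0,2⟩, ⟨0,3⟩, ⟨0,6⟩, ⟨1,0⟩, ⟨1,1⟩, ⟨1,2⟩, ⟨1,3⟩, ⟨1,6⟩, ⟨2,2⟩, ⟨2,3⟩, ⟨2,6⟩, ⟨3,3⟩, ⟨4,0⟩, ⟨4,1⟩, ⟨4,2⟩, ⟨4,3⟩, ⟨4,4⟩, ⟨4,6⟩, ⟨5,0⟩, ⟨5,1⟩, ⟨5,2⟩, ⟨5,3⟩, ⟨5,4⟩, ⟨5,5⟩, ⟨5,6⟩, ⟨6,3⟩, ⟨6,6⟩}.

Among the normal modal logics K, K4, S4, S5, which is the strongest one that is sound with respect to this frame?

Transitive (axiom 4): yes — every two-step R-path is closed by a direct edge.
Reflexive (axiom T): yes — every world is R-related to itself.
Euclidean (axiom 5): no — 0 R 3 and 0 R 2, but not 3 R 2.
So F validates K, K4, S4; S5 would additionally require R to be Euclidean. The strongest is S4.

S4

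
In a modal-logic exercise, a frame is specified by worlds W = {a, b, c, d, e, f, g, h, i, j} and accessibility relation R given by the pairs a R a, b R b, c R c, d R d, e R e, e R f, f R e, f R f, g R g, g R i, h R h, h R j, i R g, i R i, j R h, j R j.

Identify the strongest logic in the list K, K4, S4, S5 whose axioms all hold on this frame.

Transitive (axiom 4): yes — every two-step R-path is closed by a direct edge.
Reflexive (axiom T): yes — every world is R-related to itself.
Euclidean (axiom 5): yes — any two successors of a common world are R-related.
So F validates K, K4, S4, S5. The strongest is S5.

S5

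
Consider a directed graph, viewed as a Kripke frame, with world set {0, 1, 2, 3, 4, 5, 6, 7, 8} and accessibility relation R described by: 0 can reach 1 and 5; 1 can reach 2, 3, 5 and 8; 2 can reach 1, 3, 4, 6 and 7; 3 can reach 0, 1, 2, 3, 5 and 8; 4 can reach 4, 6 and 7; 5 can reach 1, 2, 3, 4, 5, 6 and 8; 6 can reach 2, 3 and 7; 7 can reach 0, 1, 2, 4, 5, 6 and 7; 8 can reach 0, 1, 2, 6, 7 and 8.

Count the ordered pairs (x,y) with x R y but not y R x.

Enumerating: (0,1), (0,5), (2,4), (3,0), (3,8), (4,6), (5,2), (5,4), (5,6), (5,8), (6,3), (7,0), (7,1), (7,5), (8,0), (8,2), (8,6), (8,7).

18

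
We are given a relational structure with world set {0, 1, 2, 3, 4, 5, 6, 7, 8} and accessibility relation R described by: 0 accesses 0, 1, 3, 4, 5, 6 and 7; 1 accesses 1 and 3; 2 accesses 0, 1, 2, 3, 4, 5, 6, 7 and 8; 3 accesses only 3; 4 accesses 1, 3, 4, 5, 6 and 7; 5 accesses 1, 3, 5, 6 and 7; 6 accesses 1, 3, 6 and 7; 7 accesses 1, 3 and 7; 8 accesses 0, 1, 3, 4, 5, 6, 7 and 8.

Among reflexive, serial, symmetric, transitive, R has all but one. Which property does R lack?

Reflexive: yes — every world is R-related to itself.
Serial: yes — every world has a successor (e.g. 0 R 0).
Symmetric: no — 0 R 1 but not 1 R 0.
Transitive: yes — every two-step R-path is closed by a direct edge.
Only symmetric fails.

symmetric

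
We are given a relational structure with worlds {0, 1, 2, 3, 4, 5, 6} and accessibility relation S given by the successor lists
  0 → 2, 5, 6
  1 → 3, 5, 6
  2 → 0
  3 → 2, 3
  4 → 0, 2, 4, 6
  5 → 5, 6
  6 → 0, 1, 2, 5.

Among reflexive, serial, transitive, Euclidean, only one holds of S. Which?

Reflexive: no — 0 is not related to itself.
Serial: yes — every world has a successor (e.g. 0 S 2).
Transitive: no — 0 S 6 and 6 S 1, but not 0 S 1.
Euclidean: no — 0 S 2 and 0 S 5, but not 2 S 5.
Only serial holds.

serial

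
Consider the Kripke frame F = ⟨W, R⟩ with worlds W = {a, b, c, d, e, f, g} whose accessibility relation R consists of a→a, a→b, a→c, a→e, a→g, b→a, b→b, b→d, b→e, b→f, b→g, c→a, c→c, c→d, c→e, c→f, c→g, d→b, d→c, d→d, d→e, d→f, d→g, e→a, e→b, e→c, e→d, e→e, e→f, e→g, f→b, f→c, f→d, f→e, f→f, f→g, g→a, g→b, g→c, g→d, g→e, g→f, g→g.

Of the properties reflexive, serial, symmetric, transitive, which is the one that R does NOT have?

Reflexive: yes — every world is R-related to itself.
Serial: yes — every world has a successor (e.g. a R a).
Symmetric: yes — every pair in R has its reverse in R.
Transitive: no — a R b and b R d, but not a R d.
Only transitive fails.

transitive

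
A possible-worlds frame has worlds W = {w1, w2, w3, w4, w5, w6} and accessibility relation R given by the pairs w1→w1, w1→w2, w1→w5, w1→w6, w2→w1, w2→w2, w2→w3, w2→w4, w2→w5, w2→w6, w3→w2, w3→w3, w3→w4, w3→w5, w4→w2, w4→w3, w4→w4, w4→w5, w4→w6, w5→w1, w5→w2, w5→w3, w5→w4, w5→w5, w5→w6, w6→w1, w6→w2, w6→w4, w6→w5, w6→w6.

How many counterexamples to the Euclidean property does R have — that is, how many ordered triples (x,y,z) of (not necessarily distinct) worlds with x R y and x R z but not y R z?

Enumerating: (w2,w1,w3), (w2,w1,w4), (w2,w3,w1), (w2,w3,w6), (w2,w4,w1), (w2,w6,w3), (w4,w3,w6), (w4,w6,w3), (w5,w1,w3), (w5,w1,w4), (w5,w3,w1), (w5,w3,w6), (w5,w4,w1), (w5,w6,w3), (w6,w1,w4), (w6,w4,w1).

16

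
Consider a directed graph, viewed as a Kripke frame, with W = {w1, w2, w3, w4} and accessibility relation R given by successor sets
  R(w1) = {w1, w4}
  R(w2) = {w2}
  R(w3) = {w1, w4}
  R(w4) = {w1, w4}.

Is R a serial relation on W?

Yes

Serial: yes — every world has a successor (e.g. w1 R w1).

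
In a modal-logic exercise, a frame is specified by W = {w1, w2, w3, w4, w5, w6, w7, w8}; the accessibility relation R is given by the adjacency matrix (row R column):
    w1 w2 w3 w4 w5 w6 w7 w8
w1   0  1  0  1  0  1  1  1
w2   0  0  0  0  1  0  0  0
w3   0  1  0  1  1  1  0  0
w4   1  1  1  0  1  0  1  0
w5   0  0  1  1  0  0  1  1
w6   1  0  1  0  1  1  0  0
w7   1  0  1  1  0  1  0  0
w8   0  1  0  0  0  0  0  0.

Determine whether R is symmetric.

No

Symmetric: no — w1 R w2 but not w2 R w1.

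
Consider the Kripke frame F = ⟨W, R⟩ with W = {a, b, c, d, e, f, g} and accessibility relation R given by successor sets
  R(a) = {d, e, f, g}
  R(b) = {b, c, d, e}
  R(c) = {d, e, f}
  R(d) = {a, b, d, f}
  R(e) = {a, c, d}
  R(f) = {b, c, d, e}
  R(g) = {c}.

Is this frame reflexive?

Reflexive: no — a is not related to itself.

No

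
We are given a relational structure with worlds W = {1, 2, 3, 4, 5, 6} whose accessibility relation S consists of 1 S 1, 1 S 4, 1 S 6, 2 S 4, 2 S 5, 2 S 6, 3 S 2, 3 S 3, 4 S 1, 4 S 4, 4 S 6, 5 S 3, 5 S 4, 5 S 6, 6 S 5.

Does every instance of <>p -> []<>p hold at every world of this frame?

No

Axiom 5 corresponds to the accessibility relation being Euclidean.
Euclidean: no — 1 S 6 and 1 S 4, but not 6 S 4.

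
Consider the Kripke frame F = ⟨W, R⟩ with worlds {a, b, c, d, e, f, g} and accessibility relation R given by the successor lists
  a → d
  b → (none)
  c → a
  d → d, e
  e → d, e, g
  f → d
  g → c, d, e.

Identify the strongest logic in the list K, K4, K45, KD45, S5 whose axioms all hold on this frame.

K

Transitive (axiom 4): no — a R d and d R e, but not a R e.
Euclidean (axiom 5): no — e R d and e R g, but not d R g.
Serial (axiom D): no — b has no R-successor.
Reflexive (axiom T): no — a is not related to itself.
So F validates K; K4 would additionally require R to be transitive. The strongest is K.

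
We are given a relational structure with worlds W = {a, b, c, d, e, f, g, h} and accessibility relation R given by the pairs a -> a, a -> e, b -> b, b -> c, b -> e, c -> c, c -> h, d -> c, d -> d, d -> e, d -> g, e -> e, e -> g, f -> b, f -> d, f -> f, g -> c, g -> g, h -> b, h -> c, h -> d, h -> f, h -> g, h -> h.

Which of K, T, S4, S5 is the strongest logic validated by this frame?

T

Reflexive (axiom T): yes — every world is R-related to itself.
Transitive (axiom 4): no — a R e and e R g, but not a R g.
Euclidean (axiom 5): no — b R c and b R e, but not c R e.
So F validates K, T; S4 would additionally require R to be transitive. The strongest is T.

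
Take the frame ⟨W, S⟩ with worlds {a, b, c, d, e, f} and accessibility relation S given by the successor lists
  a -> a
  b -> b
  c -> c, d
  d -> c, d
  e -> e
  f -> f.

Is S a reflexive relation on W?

Reflexive: yes — every world is S-related to itself.

Yes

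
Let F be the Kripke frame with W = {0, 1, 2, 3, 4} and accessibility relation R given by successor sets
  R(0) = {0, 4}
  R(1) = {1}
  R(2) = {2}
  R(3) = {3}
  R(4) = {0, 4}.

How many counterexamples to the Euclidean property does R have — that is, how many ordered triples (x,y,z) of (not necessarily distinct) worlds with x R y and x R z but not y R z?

0

R is Euclidean; there are no such tuples.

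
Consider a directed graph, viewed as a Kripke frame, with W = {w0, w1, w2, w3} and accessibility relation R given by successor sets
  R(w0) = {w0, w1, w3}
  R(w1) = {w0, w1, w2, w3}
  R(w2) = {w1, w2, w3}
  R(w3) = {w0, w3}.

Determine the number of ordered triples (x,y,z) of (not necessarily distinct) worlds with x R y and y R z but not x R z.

Enumerating: (w0,w1,w2), (w2,w1,w0), (w2,w3,w0), (w3,w0,w1).

4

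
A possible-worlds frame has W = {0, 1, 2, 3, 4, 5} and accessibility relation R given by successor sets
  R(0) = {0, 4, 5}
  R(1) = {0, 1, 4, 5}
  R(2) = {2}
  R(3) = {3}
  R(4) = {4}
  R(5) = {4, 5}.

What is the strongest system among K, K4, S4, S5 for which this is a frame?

Transitive (axiom 4): yes — every two-step R-path is closed by a direct edge.
Reflexive (axiom T): yes — every world is R-related to itself.
Euclidean (axiom 5): no — 0 R 4 and 0 R 5, but not 4 R 5.
So F validates K, K4, S4; S5 would additionally require R to be Euclidean. The strongest is S4.

S4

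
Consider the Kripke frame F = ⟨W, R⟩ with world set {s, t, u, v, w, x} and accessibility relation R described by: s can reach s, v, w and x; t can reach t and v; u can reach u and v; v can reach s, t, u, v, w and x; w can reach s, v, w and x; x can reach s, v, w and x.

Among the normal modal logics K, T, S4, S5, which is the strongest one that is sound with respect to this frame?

Reflexive (axiom T): yes — every world is R-related to itself.
Transitive (axiom 4): no — s R v and v R t, but not s R t.
Euclidean (axiom 5): no — v R s and v R t, but not s R t.
So F validates K, T; S4 would additionally require R to be transitive. The strongest is T.

T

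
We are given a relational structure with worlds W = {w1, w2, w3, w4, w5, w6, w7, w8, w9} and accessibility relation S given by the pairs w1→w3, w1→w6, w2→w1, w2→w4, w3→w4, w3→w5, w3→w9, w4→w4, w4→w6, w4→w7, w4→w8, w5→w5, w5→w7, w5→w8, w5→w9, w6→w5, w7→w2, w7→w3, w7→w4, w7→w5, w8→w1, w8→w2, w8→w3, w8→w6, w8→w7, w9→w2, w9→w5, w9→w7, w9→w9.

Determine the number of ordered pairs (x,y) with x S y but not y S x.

Enumerating: (w1,w3), (w1,w6), (w2,w1), (w2,w4), (w3,w4), (w3,w5), (w3,w9), (w4,w6), (w4,w8), (w5,w8), (w6,w5), (w7,w2), … and 8 more.
Total: 20.

20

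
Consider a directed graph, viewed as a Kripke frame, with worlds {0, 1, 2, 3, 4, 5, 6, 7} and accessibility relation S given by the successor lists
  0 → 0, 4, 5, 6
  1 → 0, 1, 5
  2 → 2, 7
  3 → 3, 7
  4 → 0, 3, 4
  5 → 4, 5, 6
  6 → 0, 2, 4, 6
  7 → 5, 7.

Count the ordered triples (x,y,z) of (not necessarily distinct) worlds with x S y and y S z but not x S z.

20

Enumerating: (0,4,3), (0,6,2), (1,0,4), (1,0,6), (1,5,4), (1,5,6), (2,7,5), (3,7,5), (4,0,5), (4,0,6), (4,3,7), (5,4,0), … and 8 more.
Total: 20.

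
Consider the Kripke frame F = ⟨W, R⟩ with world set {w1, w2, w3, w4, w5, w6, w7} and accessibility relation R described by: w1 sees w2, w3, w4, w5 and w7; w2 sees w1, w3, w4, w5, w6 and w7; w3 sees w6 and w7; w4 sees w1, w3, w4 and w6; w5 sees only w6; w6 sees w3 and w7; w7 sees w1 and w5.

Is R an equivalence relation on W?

Reflexive: no — w1 is not related to itself.
Symmetric: no — w1 R w3 but not w3 R w1.
Transitive: no — w1 R w2 and w2 R w6, but not w1 R w6.
So R is not an equivalence relation.

No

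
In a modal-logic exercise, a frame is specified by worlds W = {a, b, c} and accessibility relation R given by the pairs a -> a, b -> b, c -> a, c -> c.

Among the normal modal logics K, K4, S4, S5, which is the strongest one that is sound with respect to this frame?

Transitive (axiom 4): yes — every two-step R-path is closed by a direct edge.
Reflexive (axiom T): yes — every world is R-related to itself.
Euclidean (axiom 5): no — c R a and c R c, but not a R c.
So F validates K, K4, S4; S5 would additionally require R to be Euclidean. The strongest is S4.

S4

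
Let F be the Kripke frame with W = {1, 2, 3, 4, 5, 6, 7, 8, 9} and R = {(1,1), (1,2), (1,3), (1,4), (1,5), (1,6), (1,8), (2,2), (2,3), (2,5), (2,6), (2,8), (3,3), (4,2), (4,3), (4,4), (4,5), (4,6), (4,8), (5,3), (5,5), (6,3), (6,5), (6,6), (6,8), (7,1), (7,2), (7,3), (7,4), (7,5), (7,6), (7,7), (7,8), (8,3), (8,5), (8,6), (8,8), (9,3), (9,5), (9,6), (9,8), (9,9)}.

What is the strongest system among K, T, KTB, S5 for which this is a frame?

Reflexive (axiom T): yes — every world is R-related to itself.
Symmetric (axiom B): no — 1 R 2 but not 2 R 1.
Euclidean (axiom 5): no — 1 R 2 and 1 R 4, but not 2 R 4.
So F validates K, T; KTB would additionally require R to be symmetric. The strongest is T.

T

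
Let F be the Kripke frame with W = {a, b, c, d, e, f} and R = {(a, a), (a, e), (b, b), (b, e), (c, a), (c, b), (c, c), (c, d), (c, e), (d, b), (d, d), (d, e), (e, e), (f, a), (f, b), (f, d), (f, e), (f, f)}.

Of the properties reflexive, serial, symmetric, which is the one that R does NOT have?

Reflexive: yes — every world is R-related to itself.
Serial: yes — every world has a successor (e.g. a R a).
Symmetric: no — a R e but not e R a.
Only symmetric fails.

symmetric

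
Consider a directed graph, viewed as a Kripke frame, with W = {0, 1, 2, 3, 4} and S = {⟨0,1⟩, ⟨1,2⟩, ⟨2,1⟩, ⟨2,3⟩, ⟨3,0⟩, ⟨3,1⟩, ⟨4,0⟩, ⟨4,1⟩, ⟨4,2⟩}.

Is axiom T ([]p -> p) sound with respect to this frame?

The schema T characterises exactly the reflexive frames.
Reflexive: no — 0 is not related to itself.

No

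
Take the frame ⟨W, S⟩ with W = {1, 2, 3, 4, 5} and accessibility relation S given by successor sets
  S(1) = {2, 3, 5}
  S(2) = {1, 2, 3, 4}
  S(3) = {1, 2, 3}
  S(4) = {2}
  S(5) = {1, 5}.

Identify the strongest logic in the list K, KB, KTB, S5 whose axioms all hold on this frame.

Symmetric (axiom B): yes — every pair in S has its reverse in S.
Reflexive (axiom T): no — 1 is not related to itself.
Euclidean (axiom 5): no — 1 S 2 and 1 S 5, but not 2 S 5.
So F validates K, KB; KTB would additionally require S to be reflexive. The strongest is KB.

KB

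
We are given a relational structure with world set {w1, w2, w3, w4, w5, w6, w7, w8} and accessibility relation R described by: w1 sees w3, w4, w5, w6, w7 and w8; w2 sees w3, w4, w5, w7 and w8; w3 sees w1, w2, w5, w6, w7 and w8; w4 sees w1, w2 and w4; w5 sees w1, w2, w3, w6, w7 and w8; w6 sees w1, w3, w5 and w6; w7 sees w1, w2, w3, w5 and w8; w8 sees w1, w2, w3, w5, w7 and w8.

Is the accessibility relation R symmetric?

Yes

Symmetric: yes — every pair in R has its reverse in R.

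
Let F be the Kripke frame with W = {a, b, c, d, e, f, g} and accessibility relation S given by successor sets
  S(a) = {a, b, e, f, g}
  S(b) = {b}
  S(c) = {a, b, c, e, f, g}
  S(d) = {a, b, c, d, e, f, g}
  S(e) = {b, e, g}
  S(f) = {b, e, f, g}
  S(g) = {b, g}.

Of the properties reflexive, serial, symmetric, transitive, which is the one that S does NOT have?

Reflexive: yes — every world is S-related to itself.
Serial: yes — every world has a successor (e.g. a S a).
Symmetric: no — a S b but not b S a.
Transitive: yes — every two-step S-path is closed by a direct edge.
Only symmetric fails.

symmetric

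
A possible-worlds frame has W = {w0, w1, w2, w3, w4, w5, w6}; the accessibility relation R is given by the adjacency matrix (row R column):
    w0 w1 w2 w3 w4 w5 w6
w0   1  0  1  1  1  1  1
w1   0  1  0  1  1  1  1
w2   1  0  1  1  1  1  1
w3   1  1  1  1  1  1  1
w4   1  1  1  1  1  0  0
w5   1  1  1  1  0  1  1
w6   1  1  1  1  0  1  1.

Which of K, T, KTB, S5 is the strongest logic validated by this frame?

Reflexive (axiom T): yes — every world is R-related to itself.
Symmetric (axiom B): yes — every pair in R has its reverse in R.
Euclidean (axiom 5): no — w0 R w4 and w0 R w5, but not w4 R w5.
So F validates K, T, KTB; S5 would additionally require R to be Euclidean. The strongest is KTB.

KTB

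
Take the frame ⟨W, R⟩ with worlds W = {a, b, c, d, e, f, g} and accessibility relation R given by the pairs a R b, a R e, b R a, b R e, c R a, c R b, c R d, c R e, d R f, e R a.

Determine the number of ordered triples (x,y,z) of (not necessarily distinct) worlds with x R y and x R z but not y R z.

Enumerating: (a,b,b), (a,e,b), (a,e,e), (b,a,a), (b,e,e), (c,a,a), (c,a,d), (c,b,b), (c,b,d), (c,d,a), (c,d,b), (c,d,d), (c,d,e), (c,e,b), (c,e,d), (c,e,e), (d,f,f), (e,a,a).

18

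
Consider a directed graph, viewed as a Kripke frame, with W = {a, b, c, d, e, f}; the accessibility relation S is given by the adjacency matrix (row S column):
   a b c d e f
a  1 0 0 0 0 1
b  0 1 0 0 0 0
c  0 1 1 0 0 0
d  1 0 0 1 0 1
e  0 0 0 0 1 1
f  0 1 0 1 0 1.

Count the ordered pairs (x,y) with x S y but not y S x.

5

Enumerating: (a,f), (c,b), (d,a), (e,f), (f,b).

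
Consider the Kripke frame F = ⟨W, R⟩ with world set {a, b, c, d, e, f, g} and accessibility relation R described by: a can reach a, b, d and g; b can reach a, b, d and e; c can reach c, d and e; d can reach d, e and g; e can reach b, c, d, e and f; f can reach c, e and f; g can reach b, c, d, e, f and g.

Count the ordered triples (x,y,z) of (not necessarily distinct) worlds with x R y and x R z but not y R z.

Enumerating: (a,b,g), (a,d,a), (a,d,b), (a,g,a), (b,a,e), (b,d,a), (b,d,b), (b,e,a), (c,d,c), (d,e,g), (e,b,c), (e,b,f), … and 21 more.
Total: 33.

33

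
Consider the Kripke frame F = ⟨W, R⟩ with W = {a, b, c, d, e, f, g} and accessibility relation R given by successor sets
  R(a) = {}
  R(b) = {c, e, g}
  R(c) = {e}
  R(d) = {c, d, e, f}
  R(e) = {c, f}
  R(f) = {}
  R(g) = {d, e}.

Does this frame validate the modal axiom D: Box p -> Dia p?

The schema D characterises exactly the serial frames.
Serial: no — a has no R-successor.

No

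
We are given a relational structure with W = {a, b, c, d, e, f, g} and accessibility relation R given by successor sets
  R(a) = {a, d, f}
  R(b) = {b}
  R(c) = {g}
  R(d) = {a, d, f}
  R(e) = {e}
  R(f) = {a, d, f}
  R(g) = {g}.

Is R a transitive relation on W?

Transitive: yes — every two-step R-path is closed by a direct edge.

Yes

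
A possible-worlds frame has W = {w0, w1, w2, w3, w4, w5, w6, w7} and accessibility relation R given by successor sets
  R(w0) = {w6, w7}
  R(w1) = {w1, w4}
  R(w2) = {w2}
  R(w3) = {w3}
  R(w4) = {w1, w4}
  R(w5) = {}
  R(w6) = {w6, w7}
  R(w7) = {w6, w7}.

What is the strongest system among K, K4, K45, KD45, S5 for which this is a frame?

K45

Transitive (axiom 4): yes — every two-step R-path is closed by a direct edge.
Euclidean (axiom 5): yes — any two successors of a common world are R-related.
Serial (axiom D): no — w5 has no R-successor.
Reflexive (axiom T): no — w0 is not related to itself.
So F validates K, K4, K45; KD45 would additionally require R to be serial. The strongest is K45.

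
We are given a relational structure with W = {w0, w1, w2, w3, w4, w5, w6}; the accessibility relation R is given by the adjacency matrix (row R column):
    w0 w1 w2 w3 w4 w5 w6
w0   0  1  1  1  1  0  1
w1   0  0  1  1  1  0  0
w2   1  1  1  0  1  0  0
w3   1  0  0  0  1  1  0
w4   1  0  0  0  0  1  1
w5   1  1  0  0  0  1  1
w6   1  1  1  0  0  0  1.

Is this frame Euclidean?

No

Euclidean: no — w0 R w1 and w0 R w6, but not w1 R w6.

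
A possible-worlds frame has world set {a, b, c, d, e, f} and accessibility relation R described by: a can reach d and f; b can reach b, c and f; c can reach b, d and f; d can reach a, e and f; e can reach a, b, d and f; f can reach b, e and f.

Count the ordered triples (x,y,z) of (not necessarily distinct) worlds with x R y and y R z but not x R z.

20

Enumerating: (a,d,a), (a,d,e), (a,f,b), (a,f,e), (b,c,d), (b,f,e), (c,b,c), (c,d,a), (c,d,e), (c,f,e), (d,a,d), (d,e,b), … and 8 more.
Total: 20.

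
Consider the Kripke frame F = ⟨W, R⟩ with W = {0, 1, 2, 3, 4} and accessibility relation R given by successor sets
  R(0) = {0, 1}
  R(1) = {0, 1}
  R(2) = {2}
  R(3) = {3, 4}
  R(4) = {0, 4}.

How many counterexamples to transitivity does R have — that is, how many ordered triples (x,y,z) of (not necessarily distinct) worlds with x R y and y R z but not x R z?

Enumerating: (3,4,0), (4,0,1).

2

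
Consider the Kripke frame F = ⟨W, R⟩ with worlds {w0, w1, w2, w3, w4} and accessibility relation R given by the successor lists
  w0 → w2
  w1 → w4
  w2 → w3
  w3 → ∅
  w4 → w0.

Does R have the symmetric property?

Symmetric: no — w0 R w2 but not w2 R w0.

No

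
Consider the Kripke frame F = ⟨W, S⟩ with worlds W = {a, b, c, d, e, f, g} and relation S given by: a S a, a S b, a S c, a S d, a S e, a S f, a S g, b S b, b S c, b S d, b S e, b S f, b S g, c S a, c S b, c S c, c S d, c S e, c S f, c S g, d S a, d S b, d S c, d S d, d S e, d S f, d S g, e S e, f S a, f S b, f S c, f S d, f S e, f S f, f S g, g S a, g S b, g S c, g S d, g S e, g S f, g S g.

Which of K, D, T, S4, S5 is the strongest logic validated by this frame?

T

Serial (axiom D): yes — every world has a successor (e.g. a S a).
Reflexive (axiom T): yes — every world is S-related to itself.
Transitive (axiom 4): no — b S c and c S a, but not b S a.
Euclidean (axiom 5): no — a S e and a S b, but not e S b.
So F validates K, D, T; S4 would additionally require S to be transitive. The strongest is T.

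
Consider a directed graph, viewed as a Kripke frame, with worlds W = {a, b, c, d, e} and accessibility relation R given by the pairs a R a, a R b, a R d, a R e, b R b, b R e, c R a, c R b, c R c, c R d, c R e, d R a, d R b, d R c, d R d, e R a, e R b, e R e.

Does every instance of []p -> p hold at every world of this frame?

Axiom T corresponds to the accessibility relation being reflexive.
Reflexive: yes — every world is R-related to itself.

Yes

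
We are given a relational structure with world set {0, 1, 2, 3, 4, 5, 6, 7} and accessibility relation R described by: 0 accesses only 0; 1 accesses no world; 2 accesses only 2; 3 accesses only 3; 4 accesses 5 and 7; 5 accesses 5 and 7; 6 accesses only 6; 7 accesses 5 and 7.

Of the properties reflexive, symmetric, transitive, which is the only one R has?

transitive

Reflexive: no — 1 is not related to itself.
Symmetric: no — 4 R 5 but not 5 R 4.
Transitive: yes — every two-step R-path is closed by a direct edge.
Only transitive holds.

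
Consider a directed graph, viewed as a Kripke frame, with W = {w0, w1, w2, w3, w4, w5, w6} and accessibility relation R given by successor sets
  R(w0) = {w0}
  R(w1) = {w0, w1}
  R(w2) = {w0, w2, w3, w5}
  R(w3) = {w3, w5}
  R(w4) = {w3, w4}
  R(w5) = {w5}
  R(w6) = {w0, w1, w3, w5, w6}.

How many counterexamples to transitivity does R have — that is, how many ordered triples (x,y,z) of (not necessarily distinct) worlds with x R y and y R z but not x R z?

1

Enumerating: (w4,w3,w5).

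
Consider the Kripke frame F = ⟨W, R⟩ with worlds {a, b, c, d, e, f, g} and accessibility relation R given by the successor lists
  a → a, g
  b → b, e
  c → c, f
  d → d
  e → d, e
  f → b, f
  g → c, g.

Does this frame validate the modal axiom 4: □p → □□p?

The schema 4 characterises exactly the transitive frames.
Transitive: no — a R g and g R c, but not a R c.

No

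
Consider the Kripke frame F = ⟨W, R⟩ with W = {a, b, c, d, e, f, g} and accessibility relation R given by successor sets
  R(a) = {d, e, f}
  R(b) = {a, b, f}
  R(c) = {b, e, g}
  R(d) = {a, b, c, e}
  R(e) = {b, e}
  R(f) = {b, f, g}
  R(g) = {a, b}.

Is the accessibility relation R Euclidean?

Euclidean: no — a R d and a R f, but not d R f.

No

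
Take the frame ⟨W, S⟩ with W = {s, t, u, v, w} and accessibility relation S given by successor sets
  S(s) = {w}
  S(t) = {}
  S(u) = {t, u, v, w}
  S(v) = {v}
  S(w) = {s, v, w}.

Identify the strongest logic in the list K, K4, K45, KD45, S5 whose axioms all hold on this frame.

Transitive (axiom 4): no — s S w and w S v, but not s S v.
Euclidean (axiom 5): no — u S t and u S v, but not t S v.
Serial (axiom D): no — t has no S-successor.
Reflexive (axiom T): no — s is not related to itself.
So F validates K; K4 would additionally require S to be transitive. The strongest is K.

K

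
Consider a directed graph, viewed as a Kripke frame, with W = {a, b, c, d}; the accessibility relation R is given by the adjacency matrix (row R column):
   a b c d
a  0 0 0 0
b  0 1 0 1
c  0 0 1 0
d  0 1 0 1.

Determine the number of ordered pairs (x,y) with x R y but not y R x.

0

R is symmetric; there are no such tuples.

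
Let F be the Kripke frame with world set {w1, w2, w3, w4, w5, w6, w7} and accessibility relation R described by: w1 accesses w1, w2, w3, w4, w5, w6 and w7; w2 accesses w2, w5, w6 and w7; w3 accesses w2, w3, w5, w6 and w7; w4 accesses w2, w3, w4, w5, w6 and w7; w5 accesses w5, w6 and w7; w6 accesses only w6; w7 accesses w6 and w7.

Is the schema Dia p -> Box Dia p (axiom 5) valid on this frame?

Axiom 5 corresponds to the accessibility relation being Euclidean.
Euclidean: no — w1 R w2 and w1 R w3, but not w2 R w3.

No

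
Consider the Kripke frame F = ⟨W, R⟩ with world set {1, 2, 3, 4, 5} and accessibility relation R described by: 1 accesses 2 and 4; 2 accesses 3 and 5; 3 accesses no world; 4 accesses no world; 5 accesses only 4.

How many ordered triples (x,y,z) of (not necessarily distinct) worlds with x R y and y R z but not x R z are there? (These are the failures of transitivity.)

3

Enumerating: (1,2,3), (1,2,5), (2,5,4).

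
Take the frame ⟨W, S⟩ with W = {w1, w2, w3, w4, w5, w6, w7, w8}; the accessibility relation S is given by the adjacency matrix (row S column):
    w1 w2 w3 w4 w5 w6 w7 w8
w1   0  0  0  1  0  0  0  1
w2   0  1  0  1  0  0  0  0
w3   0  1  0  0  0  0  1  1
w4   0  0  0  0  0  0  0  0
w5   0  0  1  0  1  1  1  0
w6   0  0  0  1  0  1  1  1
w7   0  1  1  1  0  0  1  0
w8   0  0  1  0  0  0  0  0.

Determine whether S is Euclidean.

Euclidean: no — w1 S w4 and w1 S w8, but not w4 S w8.

No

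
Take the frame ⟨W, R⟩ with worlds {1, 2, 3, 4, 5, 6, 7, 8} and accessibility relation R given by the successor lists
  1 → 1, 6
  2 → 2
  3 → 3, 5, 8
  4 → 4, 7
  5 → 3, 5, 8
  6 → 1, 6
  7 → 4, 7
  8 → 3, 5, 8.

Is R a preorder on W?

Reflexive: yes — every world is R-related to itself.
Transitive: yes — every two-step R-path is closed by a direct edge.
So R is a preorder.

Yes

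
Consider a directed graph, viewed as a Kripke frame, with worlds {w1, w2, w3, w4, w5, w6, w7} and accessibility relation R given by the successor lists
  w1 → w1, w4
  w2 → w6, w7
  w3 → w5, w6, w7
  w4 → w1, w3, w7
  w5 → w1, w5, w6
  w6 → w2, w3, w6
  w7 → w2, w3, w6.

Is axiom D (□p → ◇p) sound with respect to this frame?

By correspondence theory, D is valid on a frame iff R is serial.
Serial: yes — every world has a successor (e.g. w1 R w1).

Yes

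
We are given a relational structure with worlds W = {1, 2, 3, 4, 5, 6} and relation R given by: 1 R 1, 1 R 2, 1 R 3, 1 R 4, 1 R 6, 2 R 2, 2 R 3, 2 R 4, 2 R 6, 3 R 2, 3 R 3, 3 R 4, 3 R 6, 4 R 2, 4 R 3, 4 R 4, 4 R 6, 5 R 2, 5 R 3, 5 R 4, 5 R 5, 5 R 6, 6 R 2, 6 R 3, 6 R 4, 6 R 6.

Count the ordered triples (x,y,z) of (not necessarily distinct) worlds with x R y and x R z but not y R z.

8

Enumerating: (1,2,1), (1,3,1), (1,4,1), (1,6,1), (5,2,5), (5,3,5), (5,4,5), (5,6,5).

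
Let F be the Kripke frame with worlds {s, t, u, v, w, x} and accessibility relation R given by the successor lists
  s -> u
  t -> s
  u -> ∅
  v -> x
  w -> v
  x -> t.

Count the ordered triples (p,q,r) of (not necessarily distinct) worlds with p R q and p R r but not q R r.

Enumerating: (s,u,u), (t,s,s), (v,x,x), (w,v,v), (x,t,t).

5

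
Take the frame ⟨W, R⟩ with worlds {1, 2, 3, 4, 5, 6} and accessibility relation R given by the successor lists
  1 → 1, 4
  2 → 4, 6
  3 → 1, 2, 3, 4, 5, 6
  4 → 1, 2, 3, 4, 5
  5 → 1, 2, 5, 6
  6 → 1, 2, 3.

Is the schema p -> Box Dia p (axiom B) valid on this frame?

No

Axiom B corresponds to the accessibility relation being symmetric.
Symmetric: no — 3 R 1 but not 1 R 3.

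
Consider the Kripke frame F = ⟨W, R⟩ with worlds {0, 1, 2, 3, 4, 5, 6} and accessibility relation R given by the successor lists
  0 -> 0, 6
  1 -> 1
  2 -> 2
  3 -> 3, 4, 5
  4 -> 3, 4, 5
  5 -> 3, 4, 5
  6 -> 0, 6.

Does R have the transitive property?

Yes

Transitive: yes — every two-step R-path is closed by a direct edge.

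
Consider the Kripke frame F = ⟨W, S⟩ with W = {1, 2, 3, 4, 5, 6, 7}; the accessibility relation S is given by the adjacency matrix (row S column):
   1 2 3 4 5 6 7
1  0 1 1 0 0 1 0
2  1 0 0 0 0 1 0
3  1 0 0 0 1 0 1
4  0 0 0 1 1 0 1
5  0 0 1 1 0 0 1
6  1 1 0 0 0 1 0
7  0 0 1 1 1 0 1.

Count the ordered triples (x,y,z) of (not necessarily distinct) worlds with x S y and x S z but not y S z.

Enumerating: (1,2,2), (1,2,3), (1,3,2), (1,3,3), (1,3,6), (1,6,3), (2,1,1), (3,1,1), (3,1,5), (3,1,7), (3,5,1), (3,5,5), … and 11 more.
Total: 23.

23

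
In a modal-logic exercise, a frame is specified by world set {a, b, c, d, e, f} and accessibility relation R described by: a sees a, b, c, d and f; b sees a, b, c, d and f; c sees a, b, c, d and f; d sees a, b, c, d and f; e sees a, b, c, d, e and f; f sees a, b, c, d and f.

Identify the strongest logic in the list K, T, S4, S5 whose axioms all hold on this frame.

Reflexive (axiom T): yes — every world is R-related to itself.
Transitive (axiom 4): yes — every two-step R-path is closed by a direct edge.
Euclidean (axiom 5): no — e R a and e R e, but not a R e.
So F validates K, T, S4; S5 would additionally require R to be Euclidean. The strongest is S4.

S4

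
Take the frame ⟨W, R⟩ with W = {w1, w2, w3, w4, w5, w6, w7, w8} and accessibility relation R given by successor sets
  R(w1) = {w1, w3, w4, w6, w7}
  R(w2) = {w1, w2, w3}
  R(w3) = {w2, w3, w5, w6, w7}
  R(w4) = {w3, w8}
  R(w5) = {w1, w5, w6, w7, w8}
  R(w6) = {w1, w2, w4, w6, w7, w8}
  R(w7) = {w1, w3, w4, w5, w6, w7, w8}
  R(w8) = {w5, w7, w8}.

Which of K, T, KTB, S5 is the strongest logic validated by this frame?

K

Reflexive (axiom T): no — w4 is not related to itself.
Symmetric (axiom B): no — w1 R w3 but not w3 R w1.
Euclidean (axiom 5): no — w1 R w3 and w1 R w4, but not w3 R w4.
So F validates K; T would additionally require R to be reflexive. The strongest is K.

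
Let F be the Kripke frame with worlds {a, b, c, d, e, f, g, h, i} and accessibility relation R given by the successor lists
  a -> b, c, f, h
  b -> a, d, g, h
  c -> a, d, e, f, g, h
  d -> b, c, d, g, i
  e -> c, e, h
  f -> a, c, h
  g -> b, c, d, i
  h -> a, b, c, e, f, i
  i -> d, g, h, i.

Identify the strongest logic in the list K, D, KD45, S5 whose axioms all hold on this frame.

D

Serial (axiom D): yes — every world has a successor (e.g. a R b).
Transitive (axiom 4): no — a R b and b R d, but not a R d.
Euclidean (axiom 5): no — a R b and a R c, but not b R c.
Reflexive (axiom T): no — a is not related to itself.
So F validates K, D; KD45 would additionally require R to be Euclidean and transitive. The strongest is D.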